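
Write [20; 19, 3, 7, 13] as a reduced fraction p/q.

Using pₖ = aₖpₖ₋₁ + pₖ₋₂ and qₖ = aₖqₖ₋₁ + qₖ₋₂:
  k=0: a=20, p=20, q=1
  k=1: a=19, p=381, q=19
  k=2: a=3, p=1163, q=58
  k=3: a=7, p=8522, q=425
  k=4: a=13, p=111949, q=5583

111949/5583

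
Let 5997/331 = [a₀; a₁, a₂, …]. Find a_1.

8

5997 = 18·331 + 39   →  a_0 = 18
331 = 8·39 + 19   →  a_1 = 8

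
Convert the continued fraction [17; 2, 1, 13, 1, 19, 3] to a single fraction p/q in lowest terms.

Using pₖ = aₖpₖ₋₁ + pₖ₋₂ and qₖ = aₖqₖ₋₁ + qₖ₋₂:
  k=0: a=17, p=17, q=1
  k=1: a=2, p=35, q=2
  k=2: a=1, p=52, q=3
  k=3: a=13, p=711, q=41
  k=4: a=1, p=763, q=44
  k=5: a=19, p=15208, q=877
  k=6: a=3, p=46387, q=2675

46387/2675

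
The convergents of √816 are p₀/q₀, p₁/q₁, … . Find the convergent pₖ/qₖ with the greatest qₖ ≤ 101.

2828/99

√816 = [28; 1, 1, 3, 3, 3, 1, 1, 56, …] (period length 8).
Convergents:
  p_0/q_0 = 28/1
  p_1/q_1 = 29/1
  p_2/q_2 = 57/2
  p_3/q_3 = 200/7
  p_4/q_4 = 657/23
  p_5/q_5 = 2171/76
  p_6/q_6 = 2828/99
  p_7/q_7 = 4999/175
q_6 = 99 ≤ 101 < 175 = q_7, so the answer is 2828/99.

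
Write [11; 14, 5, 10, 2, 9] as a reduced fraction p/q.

Fold from the inside: start with 9/1.
  2 + 1/9 = 19/9
  10 + 9/19 = 199/19
  5 + 19/199 = 1014/199
  14 + 199/1014 = 14395/1014
  11 + 1014/14395 = 159359/14395

159359/14395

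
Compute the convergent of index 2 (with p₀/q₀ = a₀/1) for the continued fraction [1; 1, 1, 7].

3/2

Using pₖ = aₖpₖ₋₁ + pₖ₋₂, qₖ = aₖqₖ₋₁ + qₖ₋₂ (with p₋₁=1, p₋₂=0, q₋₁=0, q₋₂=1):
  k=0: a=1, p=1, q=1
  k=1: a=1, p=2, q=1
  k=2: a=1, p=3, q=2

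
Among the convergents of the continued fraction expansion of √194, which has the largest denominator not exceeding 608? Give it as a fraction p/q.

√194 = [13; 1, 12, 1, 26, …] (period length 4).
Convergents:
  p_0/q_0 = 13/1
  p_1/q_1 = 14/1
  p_2/q_2 = 181/13
  p_3/q_3 = 195/14
  p_4/q_4 = 5251/377
  p_5/q_5 = 5446/391
  p_6/q_6 = 70603/5069
q_5 = 391 ≤ 608 < 5069 = q_6, so the answer is 5446/391.

5446/391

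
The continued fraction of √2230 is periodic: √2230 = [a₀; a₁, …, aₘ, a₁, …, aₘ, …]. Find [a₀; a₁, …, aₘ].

a₀ = ⌊√2230⌋ = 47.
With m₀=0, d₀=1 and mₖ₊₁ = dₖaₖ − mₖ, dₖ₊₁ = (n − mₖ₊₁²)/dₖ, aₖ₊₁ = ⌊(a₀+mₖ₊₁)/dₖ₊₁⌋:
  k=1: m=47, d=21, a=4
  k=2: m=37, d=41, a=2
  k=3: m=45, d=5, a=18
  k=4: m=45, d=41, a=2
  k=5: m=37, d=21, a=4
  k=6: m=47, d=1, a=94
d=1 and a=2a₀=94 at k=6, so the next step gives (m, d) = (47, 21) again — its k=1 value — and the period has length 6.

[47; 4, 2, 18, 2, 4, 94]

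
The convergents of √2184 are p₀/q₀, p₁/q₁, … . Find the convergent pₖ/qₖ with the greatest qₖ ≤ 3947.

√2184 = [46; 1, 2, 1, 2, 1, 92, …] (period length 6).
Convergents:
  p_0/q_0 = 46/1
  p_1/q_1 = 47/1
  p_2/q_2 = 140/3
  p_3/q_3 = 187/4
  p_4/q_4 = 514/11
  p_5/q_5 = 701/15
  p_6/q_6 = 65006/1391
  p_7/q_7 = 65707/1406
  p_8/q_8 = 196420/4203
q_7 = 1406 ≤ 3947 < 4203 = q_8, so the answer is 65707/1406.

65707/1406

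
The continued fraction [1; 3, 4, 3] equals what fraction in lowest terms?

Using pₖ = aₖpₖ₋₁ + pₖ₋₂ and qₖ = aₖqₖ₋₁ + qₖ₋₂:
  k=0: a=1, p=1, q=1
  k=1: a=3, p=4, q=3
  k=2: a=4, p=17, q=13
  k=3: a=3, p=55, q=42

55/42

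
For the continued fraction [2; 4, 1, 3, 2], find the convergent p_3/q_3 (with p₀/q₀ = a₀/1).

Using pₖ = aₖpₖ₋₁ + pₖ₋₂, qₖ = aₖqₖ₋₁ + qₖ₋₂ (with p₋₁=1, p₋₂=0, q₋₁=0, q₋₂=1):
  k=0: a=2, p=2, q=1
  k=1: a=4, p=9, q=4
  k=2: a=1, p=11, q=5
  k=3: a=3, p=42, q=19

42/19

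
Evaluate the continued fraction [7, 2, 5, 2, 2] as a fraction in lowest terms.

440/59

Using pₖ = aₖpₖ₋₁ + pₖ₋₂ and qₖ = aₖqₖ₋₁ + qₖ₋₂:
  k=0: a=7, p=7, q=1
  k=1: a=2, p=15, q=2
  k=2: a=5, p=82, q=11
  k=3: a=2, p=179, q=24
  k=4: a=2, p=440, q=59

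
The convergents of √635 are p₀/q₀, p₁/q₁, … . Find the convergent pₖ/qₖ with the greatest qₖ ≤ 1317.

31751/1260

√635 = [25; 5, 50, …] (period length 2).
Convergents:
  p_0/q_0 = 25/1
  p_1/q_1 = 126/5
  p_2/q_2 = 6325/251
  p_3/q_3 = 31751/1260
  p_4/q_4 = 1593875/63251
q_3 = 1260 ≤ 1317 < 63251 = q_4, so the answer is 31751/1260.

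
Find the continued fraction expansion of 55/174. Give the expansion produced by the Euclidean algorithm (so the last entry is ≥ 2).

55 = 0×174 + 55
174 = 3×55 + 9
55 = 6×9 + 1
9 = 9×1 + 0  (stop)
So 55/174 = [0; 3, 6, 9].

[0; 3, 6, 9]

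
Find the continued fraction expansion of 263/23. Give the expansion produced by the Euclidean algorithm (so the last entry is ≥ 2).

263 = 11·23 + 10
23 = 2·10 + 3
10 = 3·3 + 1
3 = 3·1 + 0  (stop)
So 263/23 = [11; 2, 3, 3].

[11; 2, 3, 3]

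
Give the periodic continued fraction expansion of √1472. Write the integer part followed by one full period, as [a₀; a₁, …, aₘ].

a₀ = ⌊√1472⌋ = 38.
With m₀=0, d₀=1 and mₖ₊₁ = dₖaₖ − mₖ, dₖ₊₁ = (n − mₖ₊₁²)/dₖ, aₖ₊₁ = ⌊(a₀+mₖ₊₁)/dₖ₊₁⌋:
  k=1: m=38, d=28, a=2
  k=2: m=18, d=41, a=1
  k=3: m=23, d=23, a=2
  k=4: m=23, d=41, a=1
  k=5: m=18, d=28, a=2
  k=6: m=38, d=1, a=76
d=1 and a=2a₀=76 at k=6, so the next step gives (m, d) = (38, 28) again — its k=1 value — and the period has length 6.

[38; 2, 1, 2, 1, 2, 76]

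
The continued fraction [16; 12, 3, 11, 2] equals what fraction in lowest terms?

Using pₖ = aₖpₖ₋₁ + pₖ₋₂ and qₖ = aₖqₖ₋₁ + qₖ₋₂:
  k=0: a=16, p=16, q=1
  k=1: a=12, p=193, q=12
  k=2: a=3, p=595, q=37
  k=3: a=11, p=6738, q=419
  k=4: a=2, p=14071, q=875

14071/875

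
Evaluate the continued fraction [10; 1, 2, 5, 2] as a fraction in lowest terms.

374/35

Using pₖ = aₖpₖ₋₁ + pₖ₋₂ and qₖ = aₖqₖ₋₁ + qₖ₋₂:
  k=0: a=10, p=10, q=1
  k=1: a=1, p=11, q=1
  k=2: a=2, p=32, q=3
  k=3: a=5, p=171, q=16
  k=4: a=2, p=374, q=35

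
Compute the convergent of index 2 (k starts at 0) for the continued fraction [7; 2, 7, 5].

Using pₖ = aₖpₖ₋₁ + pₖ₋₂, qₖ = aₖqₖ₋₁ + qₖ₋₂ (with p₋₁=1, p₋₂=0, q₋₁=0, q₋₂=1):
  k=0: a=7, p=7, q=1
  k=1: a=2, p=15, q=2
  k=2: a=7, p=112, q=15

112/15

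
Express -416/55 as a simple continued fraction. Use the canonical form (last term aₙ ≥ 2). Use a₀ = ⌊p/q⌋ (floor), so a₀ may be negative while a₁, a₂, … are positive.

-416 = -8·55 + 24
55 = 2·24 + 7
24 = 3·7 + 3
7 = 2·3 + 1
3 = 3·1 + 0  (stop)
So -416/55 = [-8; 2, 3, 2, 3].

[-8; 2, 3, 2, 3]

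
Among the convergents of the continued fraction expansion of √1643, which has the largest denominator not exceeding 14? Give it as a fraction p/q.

√1643 = [40; 1, 1, 6, 1, 6, 1, 1, 80, …] (period length 8).
Convergents:
  p_0/q_0 = 40/1
  p_1/q_1 = 41/1
  p_2/q_2 = 81/2
  p_3/q_3 = 527/13
  p_4/q_4 = 608/15
q_3 = 13 ≤ 14 < 15 = q_4, so the answer is 527/13.

527/13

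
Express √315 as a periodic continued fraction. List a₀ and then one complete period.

a₀ = ⌊√315⌋ = 17.
With m₀=0, d₀=1 and mₖ₊₁ = dₖaₖ − mₖ, dₖ₊₁ = (n − mₖ₊₁²)/dₖ, aₖ₊₁ = ⌊(a₀+mₖ₊₁)/dₖ₊₁⌋:
  k=1: m=17, d=26, a=1
  k=2: m=9, d=9, a=2
  k=3: m=9, d=26, a=1
  k=4: m=17, d=1, a=34
d=1 and a=2a₀=34 at k=4, so the next step gives (m, d) = (17, 26) again — its k=1 value — and the period has length 4.

[17; 1, 2, 1, 34]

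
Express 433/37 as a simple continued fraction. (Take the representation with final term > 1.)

433 = 11×37 + 26
37 = 1×26 + 11
26 = 2×11 + 4
11 = 2×4 + 3
4 = 1×3 + 1
3 = 3×1 + 0  (stop)
So 433/37 = [11; 1, 2, 2, 1, 3].

[11; 1, 2, 2, 1, 3]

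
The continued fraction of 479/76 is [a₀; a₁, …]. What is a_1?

479 = 6·76 + 23   →  a_0 = 6
76 = 3·23 + 7   →  a_1 = 3

3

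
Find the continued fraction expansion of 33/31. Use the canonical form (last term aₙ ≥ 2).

[1; 15, 2]

33 = 1×31 + 2
31 = 15×2 + 1
2 = 2×1 + 0  (stop)
So 33/31 = [1; 15, 2].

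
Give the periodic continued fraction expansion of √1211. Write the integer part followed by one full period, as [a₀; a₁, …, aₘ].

[34; 1, 3, 1, 68]

a₀ = ⌊√1211⌋ = 34.
With m₀=0, d₀=1 and mₖ₊₁ = dₖaₖ − mₖ, dₖ₊₁ = (n − mₖ₊₁²)/dₖ, aₖ₊₁ = ⌊(a₀+mₖ₊₁)/dₖ₊₁⌋:
  k=1: m=34, d=55, a=1
  k=2: m=21, d=14, a=3
  k=3: m=21, d=55, a=1
  k=4: m=34, d=1, a=68
d=1 and a=2a₀=68 at k=4, so the next step gives (m, d) = (34, 55) again — its k=1 value — and the period has length 4.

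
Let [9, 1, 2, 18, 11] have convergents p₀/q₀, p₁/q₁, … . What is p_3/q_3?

532/55

Using pₖ = aₖpₖ₋₁ + pₖ₋₂, qₖ = aₖqₖ₋₁ + qₖ₋₂ (with p₋₁=1, p₋₂=0, q₋₁=0, q₋₂=1):
  k=0: a=9, p=9, q=1
  k=1: a=1, p=10, q=1
  k=2: a=2, p=29, q=3
  k=3: a=18, p=532, q=55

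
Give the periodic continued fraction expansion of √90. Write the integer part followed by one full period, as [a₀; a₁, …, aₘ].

[9; 2, 18]

a₀ = ⌊√90⌋ = 9.
With m₀=0, d₀=1 and mₖ₊₁ = dₖaₖ − mₖ, dₖ₊₁ = (n − mₖ₊₁²)/dₖ, aₖ₊₁ = ⌊(a₀+mₖ₊₁)/dₖ₊₁⌋:
  k=1: m=9, d=9, a=2
  k=2: m=9, d=1, a=18
d=1 and a=2a₀=18 at k=2, so the next step gives (m, d) = (9, 9) again — its k=1 value — and the period has length 2.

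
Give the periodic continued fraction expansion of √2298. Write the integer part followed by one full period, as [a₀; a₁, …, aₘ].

[47; 1, 14, 1, 94]

a₀ = ⌊√2298⌋ = 47.
With m₀=0, d₀=1 and mₖ₊₁ = dₖaₖ − mₖ, dₖ₊₁ = (n − mₖ₊₁²)/dₖ, aₖ₊₁ = ⌊(a₀+mₖ₊₁)/dₖ₊₁⌋:
  k=1: m=47, d=89, a=1
  k=2: m=42, d=6, a=14
  k=3: m=42, d=89, a=1
  k=4: m=47, d=1, a=94
d=1 and a=2a₀=94 at k=4, so the next step gives (m, d) = (47, 89) again — its k=1 value — and the period has length 4.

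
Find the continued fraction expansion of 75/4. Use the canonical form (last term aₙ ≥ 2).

[18; 1, 3]

75 = 18*4 + 3
4 = 1*3 + 1
3 = 3*1 + 0  (stop)
So 75/4 = [18; 1, 3].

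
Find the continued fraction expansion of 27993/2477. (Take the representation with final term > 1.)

27993 = 11·2477 + 746
2477 = 3·746 + 239
746 = 3·239 + 29
239 = 8·29 + 7
29 = 4·7 + 1
7 = 7·1 + 0  (stop)
So 27993/2477 = [11; 3, 3, 8, 4, 7].

[11; 3, 3, 8, 4, 7]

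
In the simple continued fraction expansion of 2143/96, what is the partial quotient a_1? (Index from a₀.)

2143 = 22·96 + 31   →  a_0 = 22
96 = 3·31 + 3   →  a_1 = 3

3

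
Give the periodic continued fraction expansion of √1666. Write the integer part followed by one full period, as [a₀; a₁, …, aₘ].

[40; 1, 4, 2, 4, 1, 80]

a₀ = ⌊√1666⌋ = 40.
With m₀=0, d₀=1 and mₖ₊₁ = dₖaₖ − mₖ, dₖ₊₁ = (n − mₖ₊₁²)/dₖ, aₖ₊₁ = ⌊(a₀+mₖ₊₁)/dₖ₊₁⌋:
  k=1: m=40, d=66, a=1
  k=2: m=26, d=15, a=4
  k=3: m=34, d=34, a=2
  k=4: m=34, d=15, a=4
  k=5: m=26, d=66, a=1
  k=6: m=40, d=1, a=80
d=1 and a=2a₀=80 at k=6, so the next step gives (m, d) = (40, 66) again — its k=1 value — and the period has length 6.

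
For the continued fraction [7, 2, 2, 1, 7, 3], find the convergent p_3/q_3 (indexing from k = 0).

Using pₖ = aₖpₖ₋₁ + pₖ₋₂, qₖ = aₖqₖ₋₁ + qₖ₋₂ (with p₋₁=1, p₋₂=0, q₋₁=0, q₋₂=1):
  k=0: a=7, p=7, q=1
  k=1: a=2, p=15, q=2
  k=2: a=2, p=37, q=5
  k=3: a=1, p=52, q=7

52/7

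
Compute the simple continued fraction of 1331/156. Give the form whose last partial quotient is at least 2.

1331 = 8·156 + 83
156 = 1·83 + 73
83 = 1·73 + 10
73 = 7·10 + 3
10 = 3·3 + 1
3 = 3·1 + 0  (stop)
So 1331/156 = [8; 1, 1, 7, 3, 3].

[8; 1, 1, 7, 3, 3]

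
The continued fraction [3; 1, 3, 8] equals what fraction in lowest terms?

124/33

Fold from the inside: start with 8/1.
  3 + 1/8 = 25/8
  1 + 8/25 = 33/25
  3 + 25/33 = 124/33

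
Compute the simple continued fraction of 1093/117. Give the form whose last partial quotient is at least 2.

1093 = 9×117 + 40
117 = 2×40 + 37
40 = 1×37 + 3
37 = 12×3 + 1
3 = 3×1 + 0  (stop)
So 1093/117 = [9; 2, 1, 12, 3].

[9; 2, 1, 12, 3]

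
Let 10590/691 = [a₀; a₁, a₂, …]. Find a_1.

10590 = 15·691 + 225   →  a_0 = 15
691 = 3·225 + 16   →  a_1 = 3

3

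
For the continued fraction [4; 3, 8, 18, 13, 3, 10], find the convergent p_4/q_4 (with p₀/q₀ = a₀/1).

25549/5914

Using pₖ = aₖpₖ₋₁ + pₖ₋₂, qₖ = aₖqₖ₋₁ + qₖ₋₂ (with p₋₁=1, p₋₂=0, q₋₁=0, q₋₂=1):
  k=0: a=4, p=4, q=1
  k=1: a=3, p=13, q=3
  k=2: a=8, p=108, q=25
  k=3: a=18, p=1957, q=453
  k=4: a=13, p=25549, q=5914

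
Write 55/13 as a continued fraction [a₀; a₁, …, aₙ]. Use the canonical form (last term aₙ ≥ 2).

[4; 4, 3]

55 = 4×13 + 3
13 = 4×3 + 1
3 = 3×1 + 0  (stop)
So 55/13 = [4; 4, 3].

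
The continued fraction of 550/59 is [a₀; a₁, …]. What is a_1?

550 = 9·59 + 19   →  a_0 = 9
59 = 3·19 + 2   →  a_1 = 3

3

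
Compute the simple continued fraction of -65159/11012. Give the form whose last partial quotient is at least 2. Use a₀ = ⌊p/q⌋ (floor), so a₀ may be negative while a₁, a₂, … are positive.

-65159 = -6×11012 + 913
11012 = 12×913 + 56
913 = 16×56 + 17
56 = 3×17 + 5
17 = 3×5 + 2
5 = 2×2 + 1
2 = 2×1 + 0  (stop)
So -65159/11012 = [-6; 12, 16, 3, 3, 2, 2].

[-6; 12, 16, 3, 3, 2, 2]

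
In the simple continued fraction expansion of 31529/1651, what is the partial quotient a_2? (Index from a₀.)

3

31529 = 19·1651 + 160   →  a_0 = 19
1651 = 10·160 + 51   →  a_1 = 10
160 = 3·51 + 7   →  a_2 = 3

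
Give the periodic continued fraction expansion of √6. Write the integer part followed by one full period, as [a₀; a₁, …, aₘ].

[2; 2, 4]

a₀ = ⌊√6⌋ = 2.
With m₀=0, d₀=1 and mₖ₊₁ = dₖaₖ − mₖ, dₖ₊₁ = (n − mₖ₊₁²)/dₖ, aₖ₊₁ = ⌊(a₀+mₖ₊₁)/dₖ₊₁⌋:
  k=1: m=2, d=2, a=2
  k=2: m=2, d=1, a=4
d=1 and a=2a₀=4 at k=2, so the next step gives (m, d) = (2, 2) again — its k=1 value — and the period has length 2.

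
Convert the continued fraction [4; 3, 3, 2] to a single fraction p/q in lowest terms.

99/23

Fold from the inside: start with 2/1.
  3 + 1/2 = 7/2
  3 + 2/7 = 23/7
  4 + 7/23 = 99/23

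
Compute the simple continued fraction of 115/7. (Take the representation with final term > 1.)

115 = 16·7 + 3
7 = 2·3 + 1
3 = 3·1 + 0  (stop)
So 115/7 = [16; 2, 3].

[16; 2, 3]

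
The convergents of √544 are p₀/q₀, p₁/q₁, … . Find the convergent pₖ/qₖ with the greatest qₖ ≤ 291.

√544 = [23; 3, 11, 3, 46, …] (period length 4).
Convergents:
  p_0/q_0 = 23/1
  p_1/q_1 = 70/3
  p_2/q_2 = 793/34
  p_3/q_3 = 2449/105
  p_4/q_4 = 113447/4864
q_3 = 105 ≤ 291 < 4864 = q_4, so the answer is 2449/105.

2449/105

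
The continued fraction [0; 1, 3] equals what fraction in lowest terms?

Using pₖ = aₖpₖ₋₁ + pₖ₋₂ and qₖ = aₖqₖ₋₁ + qₖ₋₂:
  k=0: a=0, p=0, q=1
  k=1: a=1, p=1, q=1
  k=2: a=3, p=3, q=4

3/4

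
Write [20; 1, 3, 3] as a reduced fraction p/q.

270/13

Fold from the inside: start with 3/1.
  3 + 1/3 = 10/3
  1 + 3/10 = 13/10
  20 + 10/13 = 270/13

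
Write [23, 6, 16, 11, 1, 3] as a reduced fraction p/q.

106165/4583

Using pₖ = aₖpₖ₋₁ + pₖ₋₂ and qₖ = aₖqₖ₋₁ + qₖ₋₂:
  k=0: a=23, p=23, q=1
  k=1: a=6, p=139, q=6
  k=2: a=16, p=2247, q=97
  k=3: a=11, p=24856, q=1073
  k=4: a=1, p=27103, q=1170
  k=5: a=3, p=106165, q=4583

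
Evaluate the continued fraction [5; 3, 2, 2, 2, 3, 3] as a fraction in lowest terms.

2440/461

Fold from the inside: start with 3/1.
  3 + 1/3 = 10/3
  2 + 3/10 = 23/10
  2 + 10/23 = 56/23
  2 + 23/56 = 135/56
  3 + 56/135 = 461/135
  5 + 135/461 = 2440/461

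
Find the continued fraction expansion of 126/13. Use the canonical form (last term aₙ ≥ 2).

[9; 1, 2, 4]

126 = 9·13 + 9
13 = 1·9 + 4
9 = 2·4 + 1
4 = 4·1 + 0  (stop)
So 126/13 = [9; 1, 2, 4].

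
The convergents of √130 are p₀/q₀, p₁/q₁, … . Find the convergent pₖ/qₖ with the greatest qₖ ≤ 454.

2611/229

√130 = [11; 2, 2, 22, …] (period length 3).
Convergents:
  p_0/q_0 = 11/1
  p_1/q_1 = 23/2
  p_2/q_2 = 57/5
  p_3/q_3 = 1277/112
  p_4/q_4 = 2611/229
  p_5/q_5 = 6499/570
q_4 = 229 ≤ 454 < 570 = q_5, so the answer is 2611/229.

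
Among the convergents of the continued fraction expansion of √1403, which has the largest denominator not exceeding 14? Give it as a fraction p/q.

√1403 = [37; 2, 5, 3, 1, 3, 5, 2, 74, …] (period length 8).
Convergents:
  p_0/q_0 = 37/1
  p_1/q_1 = 75/2
  p_2/q_2 = 412/11
  p_3/q_3 = 1311/35
q_2 = 11 ≤ 14 < 35 = q_3, so the answer is 412/11.

412/11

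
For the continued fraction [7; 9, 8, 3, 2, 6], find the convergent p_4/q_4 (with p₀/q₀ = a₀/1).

Using pₖ = aₖpₖ₋₁ + pₖ₋₂, qₖ = aₖqₖ₋₁ + qₖ₋₂ (with p₋₁=1, p₋₂=0, q₋₁=0, q₋₂=1):
  k=0: a=7, p=7, q=1
  k=1: a=9, p=64, q=9
  k=2: a=8, p=519, q=73
  k=3: a=3, p=1621, q=228
  k=4: a=2, p=3761, q=529

3761/529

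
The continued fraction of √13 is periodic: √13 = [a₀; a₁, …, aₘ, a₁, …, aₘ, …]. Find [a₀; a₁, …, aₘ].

[3; 1, 1, 1, 1, 6]

a₀ = ⌊√13⌋ = 3.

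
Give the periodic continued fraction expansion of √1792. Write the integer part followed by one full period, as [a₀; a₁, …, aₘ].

a₀ = ⌊√1792⌋ = 42.

[42; 3, 84]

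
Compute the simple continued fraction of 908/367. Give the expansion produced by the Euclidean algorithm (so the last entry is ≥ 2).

[2; 2, 9, 6, 3]

908 = 2·367 + 174
367 = 2·174 + 19
174 = 9·19 + 3
19 = 6·3 + 1
3 = 3·1 + 0  (stop)
So 908/367 = [2; 2, 9, 6, 3].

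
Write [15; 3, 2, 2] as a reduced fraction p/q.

260/17

Fold from the inside: start with 2/1.
  2 + 1/2 = 5/2
  3 + 2/5 = 17/5
  15 + 5/17 = 260/17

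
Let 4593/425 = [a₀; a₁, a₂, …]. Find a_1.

1

4593 = 10·425 + 343   →  a_0 = 10
425 = 1·343 + 82   →  a_1 = 1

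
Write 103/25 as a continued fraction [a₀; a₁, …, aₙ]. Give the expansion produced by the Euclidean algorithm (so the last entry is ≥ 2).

103 = 4×25 + 3
25 = 8×3 + 1
3 = 3×1 + 0  (stop)
So 103/25 = [4; 8, 3].

[4; 8, 3]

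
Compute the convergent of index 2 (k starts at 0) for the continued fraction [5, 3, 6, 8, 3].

Using pₖ = aₖpₖ₋₁ + pₖ₋₂, qₖ = aₖqₖ₋₁ + qₖ₋₂ (with p₋₁=1, p₋₂=0, q₋₁=0, q₋₂=1):
  k=0: a=5, p=5, q=1
  k=1: a=3, p=16, q=3
  k=2: a=6, p=101, q=19

101/19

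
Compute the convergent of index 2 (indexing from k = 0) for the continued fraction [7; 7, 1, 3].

57/8

Using pₖ = aₖpₖ₋₁ + pₖ₋₂, qₖ = aₖqₖ₋₁ + qₖ₋₂ (with p₋₁=1, p₋₂=0, q₋₁=0, q₋₂=1):
  k=0: a=7, p=7, q=1
  k=1: a=7, p=50, q=7
  k=2: a=1, p=57, q=8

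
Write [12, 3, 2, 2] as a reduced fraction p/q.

Fold from the inside: start with 2/1.
  2 + 1/2 = 5/2
  3 + 2/5 = 17/5
  12 + 5/17 = 209/17

209/17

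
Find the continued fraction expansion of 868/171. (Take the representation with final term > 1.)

868 = 5·171 + 13
171 = 13·13 + 2
13 = 6·2 + 1
2 = 2·1 + 0  (stop)
So 868/171 = [5; 13, 6, 2].

[5; 13, 6, 2]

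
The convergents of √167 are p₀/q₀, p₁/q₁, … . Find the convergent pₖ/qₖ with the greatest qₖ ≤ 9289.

√167 = [12; 1, 11, 1, 24, …] (period length 4).
Convergents:
  p_0/q_0 = 12/1
  p_1/q_1 = 13/1
  p_2/q_2 = 155/12
  p_3/q_3 = 168/13
  p_4/q_4 = 4187/324
  p_5/q_5 = 4355/337
  p_6/q_6 = 52092/4031
  p_7/q_7 = 56447/4368
  p_8/q_8 = 1406820/108863
q_7 = 4368 ≤ 9289 < 108863 = q_8, so the answer is 56447/4368.

56447/4368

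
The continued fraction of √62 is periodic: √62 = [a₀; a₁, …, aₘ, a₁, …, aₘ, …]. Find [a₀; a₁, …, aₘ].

[7; 1, 6, 1, 14]

a₀ = ⌊√62⌋ = 7.
With m₀=0, d₀=1 and mₖ₊₁ = dₖaₖ − mₖ, dₖ₊₁ = (n − mₖ₊₁²)/dₖ, aₖ₊₁ = ⌊(a₀+mₖ₊₁)/dₖ₊₁⌋:
  k=1: m=7, d=13, a=1
  k=2: m=6, d=2, a=6
  k=3: m=6, d=13, a=1
  k=4: m=7, d=1, a=14
d=1 and a=2a₀=14 at k=4, so the next step gives (m, d) = (7, 13) again — its k=1 value — and the period has length 4.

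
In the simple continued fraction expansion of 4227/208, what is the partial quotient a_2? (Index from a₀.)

4227 = 20·208 + 67   →  a_0 = 20
208 = 3·67 + 7   →  a_1 = 3
67 = 9·7 + 4   →  a_2 = 9

9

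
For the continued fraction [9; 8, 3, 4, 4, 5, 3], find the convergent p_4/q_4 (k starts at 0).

Using pₖ = aₖpₖ₋₁ + pₖ₋₂, qₖ = aₖqₖ₋₁ + qₖ₋₂ (with p₋₁=1, p₋₂=0, q₋₁=0, q₋₂=1):
  k=0: a=9, p=9, q=1
  k=1: a=8, p=73, q=8
  k=2: a=3, p=228, q=25
  k=3: a=4, p=985, q=108
  k=4: a=4, p=4168, q=457

4168/457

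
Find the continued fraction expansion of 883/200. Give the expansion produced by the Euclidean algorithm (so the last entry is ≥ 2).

883 = 4*200 + 83
200 = 2*83 + 34
83 = 2*34 + 15
34 = 2*15 + 4
15 = 3*4 + 3
4 = 1*3 + 1
3 = 3*1 + 0  (stop)
So 883/200 = [4; 2, 2, 2, 3, 1, 3].

[4; 2, 2, 2, 3, 1, 3]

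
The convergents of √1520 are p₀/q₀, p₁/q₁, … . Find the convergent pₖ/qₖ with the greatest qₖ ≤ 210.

√1520 = [38; 1, 76, …] (period length 2).
Convergents:
  p_0/q_0 = 38/1
  p_1/q_1 = 39/1
  p_2/q_2 = 3002/77
  p_3/q_3 = 3041/78
  p_4/q_4 = 234118/6005
q_3 = 78 ≤ 210 < 6005 = q_4, so the answer is 3041/78.

3041/78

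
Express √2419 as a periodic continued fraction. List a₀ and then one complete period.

a₀ = ⌊√2419⌋ = 49.
With m₀=0, d₀=1 and mₖ₊₁ = dₖaₖ − mₖ, dₖ₊₁ = (n − mₖ₊₁²)/dₖ, aₖ₊₁ = ⌊(a₀+mₖ₊₁)/dₖ₊₁⌋:
  k=1: m=49, d=18, a=5
  k=2: m=41, d=41, a=2
  k=3: m=41, d=18, a=5
  k=4: m=49, d=1, a=98
d=1 and a=2a₀=98 at k=4, so the next step gives (m, d) = (49, 18) again — its k=1 value — and the period has length 4.

[49; 5, 2, 5, 98]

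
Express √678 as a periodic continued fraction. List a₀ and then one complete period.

a₀ = ⌊√678⌋ = 26.
With m₀=0, d₀=1 and mₖ₊₁ = dₖaₖ − mₖ, dₖ₊₁ = (n − mₖ₊₁²)/dₖ, aₖ₊₁ = ⌊(a₀+mₖ₊₁)/dₖ₊₁⌋:
  k=1: m=26, d=2, a=26
  k=2: m=26, d=1, a=52
d=1 and a=2a₀=52 at k=2, so the next step gives (m, d) = (26, 2) again — its k=1 value — and the period has length 2.

[26; 26, 52]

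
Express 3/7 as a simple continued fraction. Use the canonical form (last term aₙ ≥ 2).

3 = 0×7 + 3
7 = 2×3 + 1
3 = 3×1 + 0  (stop)
So 3/7 = [0; 2, 3].

[0; 2, 3]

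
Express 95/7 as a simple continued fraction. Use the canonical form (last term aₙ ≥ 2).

[13; 1, 1, 3]

95 = 13*7 + 4
7 = 1*4 + 3
4 = 1*3 + 1
3 = 3*1 + 0  (stop)
So 95/7 = [13; 1, 1, 3].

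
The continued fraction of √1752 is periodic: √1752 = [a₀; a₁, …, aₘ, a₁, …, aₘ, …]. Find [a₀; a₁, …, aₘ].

[41; 1, 5, 1, 82]

a₀ = ⌊√1752⌋ = 41.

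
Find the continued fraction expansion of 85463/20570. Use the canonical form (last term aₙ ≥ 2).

85463 = 4×20570 + 3183
20570 = 6×3183 + 1472
3183 = 2×1472 + 239
1472 = 6×239 + 38
239 = 6×38 + 11
38 = 3×11 + 5
11 = 2×5 + 1
5 = 5×1 + 0  (stop)
So 85463/20570 = [4; 6, 2, 6, 6, 3, 2, 5].

[4; 6, 2, 6, 6, 3, 2, 5]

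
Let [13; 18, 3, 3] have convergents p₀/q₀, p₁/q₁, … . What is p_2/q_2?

Using pₖ = aₖpₖ₋₁ + pₖ₋₂, qₖ = aₖqₖ₋₁ + qₖ₋₂ (with p₋₁=1, p₋₂=0, q₋₁=0, q₋₂=1):
  k=0: a=13, p=13, q=1
  k=1: a=18, p=235, q=18
  k=2: a=3, p=718, q=55

718/55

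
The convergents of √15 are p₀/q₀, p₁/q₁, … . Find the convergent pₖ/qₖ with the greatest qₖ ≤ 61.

213/55

√15 = [3; 1, 6, …] (period length 2).
Convergents:
  p_0/q_0 = 3/1
  p_1/q_1 = 4/1
  p_2/q_2 = 27/7
  p_3/q_3 = 31/8
  p_4/q_4 = 213/55
  p_5/q_5 = 244/63
q_4 = 55 ≤ 61 < 63 = q_5, so the answer is 213/55.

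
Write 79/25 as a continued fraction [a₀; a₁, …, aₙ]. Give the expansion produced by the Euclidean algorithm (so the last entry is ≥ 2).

79 = 3·25 + 4
25 = 6·4 + 1
4 = 4·1 + 0  (stop)
So 79/25 = [3; 6, 4].

[3; 6, 4]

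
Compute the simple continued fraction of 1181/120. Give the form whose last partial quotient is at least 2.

1181 = 9·120 + 101
120 = 1·101 + 19
101 = 5·19 + 6
19 = 3·6 + 1
6 = 6·1 + 0  (stop)
So 1181/120 = [9; 1, 5, 3, 6].

[9; 1, 5, 3, 6]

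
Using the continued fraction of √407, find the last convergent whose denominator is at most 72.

464/23

√407 = [20; 5, 1, 2, 1, 5, 40, …] (period length 6).
Convergents:
  p_0/q_0 = 20/1
  p_1/q_1 = 101/5
  p_2/q_2 = 121/6
  p_3/q_3 = 343/17
  p_4/q_4 = 464/23
  p_5/q_5 = 2663/132
q_4 = 23 ≤ 72 < 132 = q_5, so the answer is 464/23.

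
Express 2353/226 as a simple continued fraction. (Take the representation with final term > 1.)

2353 = 10*226 + 93
226 = 2*93 + 40
93 = 2*40 + 13
40 = 3*13 + 1
13 = 13*1 + 0  (stop)
So 2353/226 = [10; 2, 2, 3, 13].

[10; 2, 2, 3, 13]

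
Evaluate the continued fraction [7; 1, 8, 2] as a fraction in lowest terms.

Fold from the inside: start with 2/1.
  8 + 1/2 = 17/2
  1 + 2/17 = 19/17
  7 + 17/19 = 150/19

150/19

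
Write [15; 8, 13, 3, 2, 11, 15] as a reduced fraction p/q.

1958703/129511

Fold from the inside: start with 15/1.
  11 + 1/15 = 166/15
  2 + 15/166 = 347/166
  3 + 166/347 = 1207/347
  13 + 347/1207 = 16038/1207
  8 + 1207/16038 = 129511/16038
  15 + 16038/129511 = 1958703/129511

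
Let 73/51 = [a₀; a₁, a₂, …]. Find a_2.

73 = 1·51 + 22   →  a_0 = 1
51 = 2·22 + 7   →  a_1 = 2
22 = 3·7 + 1   →  a_2 = 3

3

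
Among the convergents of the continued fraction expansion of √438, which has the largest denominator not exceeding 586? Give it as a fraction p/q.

11992/573

√438 = [20; 1, 12, 1, 40, …] (period length 4).
Convergents:
  p_0/q_0 = 20/1
  p_1/q_1 = 21/1
  p_2/q_2 = 272/13
  p_3/q_3 = 293/14
  p_4/q_4 = 11992/573
  p_5/q_5 = 12285/587
q_4 = 573 ≤ 586 < 587 = q_5, so the answer is 11992/573.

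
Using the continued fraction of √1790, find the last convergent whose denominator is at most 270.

√1790 = [42; 3, 4, 8, 4, 3, 84, …] (period length 6).
Convergents:
  p_0/q_0 = 42/1
  p_1/q_1 = 127/3
  p_2/q_2 = 550/13
  p_3/q_3 = 4527/107
  p_4/q_4 = 18658/441
q_3 = 107 ≤ 270 < 441 = q_4, so the answer is 4527/107.

4527/107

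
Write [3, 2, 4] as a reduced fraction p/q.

31/9

Fold from the inside: start with 4/1.
  2 + 1/4 = 9/4
  3 + 4/9 = 31/9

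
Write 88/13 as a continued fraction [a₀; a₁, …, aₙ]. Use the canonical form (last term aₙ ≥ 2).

[6; 1, 3, 3]

88 = 6×13 + 10
13 = 1×10 + 3
10 = 3×3 + 1
3 = 3×1 + 0  (stop)
So 88/13 = [6; 1, 3, 3].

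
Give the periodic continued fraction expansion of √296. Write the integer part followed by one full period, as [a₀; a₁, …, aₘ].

a₀ = ⌊√296⌋ = 17.
With m₀=0, d₀=1 and mₖ₊₁ = dₖaₖ − mₖ, dₖ₊₁ = (n − mₖ₊₁²)/dₖ, aₖ₊₁ = ⌊(a₀+mₖ₊₁)/dₖ₊₁⌋:
  k=1: m=17, d=7, a=4
  k=2: m=11, d=25, a=1
  k=3: m=14, d=4, a=7
  k=4: m=14, d=25, a=1
  k=5: m=11, d=7, a=4
  k=6: m=17, d=1, a=34
d=1 and a=2a₀=34 at k=6, so the next step gives (m, d) = (17, 7) again — its k=1 value — and the period has length 6.

[17; 4, 1, 7, 1, 4, 34]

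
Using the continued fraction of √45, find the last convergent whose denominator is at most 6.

20/3

√45 = [6; 1, 2, 2, 2, 1, 12, …] (period length 6).
Convergents:
  p_0/q_0 = 6/1
  p_1/q_1 = 7/1
  p_2/q_2 = 20/3
  p_3/q_3 = 47/7
q_2 = 3 ≤ 6 < 7 = q_3, so the answer is 20/3.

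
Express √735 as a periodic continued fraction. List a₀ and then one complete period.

a₀ = ⌊√735⌋ = 27.
With m₀=0, d₀=1 and mₖ₊₁ = dₖaₖ − mₖ, dₖ₊₁ = (n − mₖ₊₁²)/dₖ, aₖ₊₁ = ⌊(a₀+mₖ₊₁)/dₖ₊₁⌋:
  k=1: m=27, d=6, a=9
  k=2: m=27, d=1, a=54
d=1 and a=2a₀=54 at k=2, so the next step gives (m, d) = (27, 6) again — its k=1 value — and the period has length 2.

[27; 9, 54]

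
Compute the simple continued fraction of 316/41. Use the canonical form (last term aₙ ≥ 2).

316 = 7·41 + 29
41 = 1·29 + 12
29 = 2·12 + 5
12 = 2·5 + 2
5 = 2·2 + 1
2 = 2·1 + 0  (stop)
So 316/41 = [7; 1, 2, 2, 2, 2].

[7; 1, 2, 2, 2, 2]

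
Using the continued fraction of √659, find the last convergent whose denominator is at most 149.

1951/76

√659 = [25; 1, 2, 25, 2, 1, 50, …] (period length 6).
Convergents:
  p_0/q_0 = 25/1
  p_1/q_1 = 26/1
  p_2/q_2 = 77/3
  p_3/q_3 = 1951/76
  p_4/q_4 = 3979/155
q_3 = 76 ≤ 149 < 155 = q_4, so the answer is 1951/76.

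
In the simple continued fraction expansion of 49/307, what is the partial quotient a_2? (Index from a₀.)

3

49 = 0·307 + 49   →  a_0 = 0
307 = 6·49 + 13   →  a_1 = 6
49 = 3·13 + 10   →  a_2 = 3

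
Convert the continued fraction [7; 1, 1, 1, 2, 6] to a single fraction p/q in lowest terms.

389/51

Using pₖ = aₖpₖ₋₁ + pₖ₋₂ and qₖ = aₖqₖ₋₁ + qₖ₋₂:
  k=0: a=7, p=7, q=1
  k=1: a=1, p=8, q=1
  k=2: a=1, p=15, q=2
  k=3: a=1, p=23, q=3
  k=4: a=2, p=61, q=8
  k=5: a=6, p=389, q=51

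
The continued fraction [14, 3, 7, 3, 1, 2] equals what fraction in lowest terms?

Fold from the inside: start with 2/1.
  1 + 1/2 = 3/2
  3 + 2/3 = 11/3
  7 + 3/11 = 80/11
  3 + 11/80 = 251/80
  14 + 80/251 = 3594/251

3594/251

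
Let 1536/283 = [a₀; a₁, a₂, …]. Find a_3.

1536 = 5·283 + 121   →  a_0 = 5
283 = 2·121 + 41   →  a_1 = 2
121 = 2·41 + 39   →  a_2 = 2
41 = 1·39 + 2   →  a_3 = 1

1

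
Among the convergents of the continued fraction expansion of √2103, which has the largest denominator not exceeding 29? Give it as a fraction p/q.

321/7

√2103 = [45; 1, 6, 15, 6, 1, 90, …] (period length 6).
Convergents:
  p_0/q_0 = 45/1
  p_1/q_1 = 46/1
  p_2/q_2 = 321/7
  p_3/q_3 = 4861/106
q_2 = 7 ≤ 29 < 106 = q_3, so the answer is 321/7.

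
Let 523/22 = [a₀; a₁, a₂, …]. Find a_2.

523 = 23·22 + 17   →  a_0 = 23
22 = 1·17 + 5   →  a_1 = 1
17 = 3·5 + 2   →  a_2 = 3

3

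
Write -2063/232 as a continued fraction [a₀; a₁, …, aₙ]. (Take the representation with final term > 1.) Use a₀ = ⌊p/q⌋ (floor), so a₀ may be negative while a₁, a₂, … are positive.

[-9; 9, 3, 1, 1, 3]

-2063 = -9·232 + 25
232 = 9·25 + 7
25 = 3·7 + 4
7 = 1·4 + 3
4 = 1·3 + 1
3 = 3·1 + 0  (stop)
So -2063/232 = [-9; 9, 3, 1, 1, 3].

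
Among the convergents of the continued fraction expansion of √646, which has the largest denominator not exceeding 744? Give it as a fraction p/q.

15377/605

√646 = [25; 2, 2, 2, 50, …] (period length 4).
Convergents:
  p_0/q_0 = 25/1
  p_1/q_1 = 51/2
  p_2/q_2 = 127/5
  p_3/q_3 = 305/12
  p_4/q_4 = 15377/605
  p_5/q_5 = 31059/1222
q_4 = 605 ≤ 744 < 1222 = q_5, so the answer is 15377/605.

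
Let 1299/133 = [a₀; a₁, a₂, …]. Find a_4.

1299 = 9·133 + 102   →  a_0 = 9
133 = 1·102 + 31   →  a_1 = 1
102 = 3·31 + 9   →  a_2 = 3
31 = 3·9 + 4   →  a_3 = 3
9 = 2·4 + 1   →  a_4 = 2

2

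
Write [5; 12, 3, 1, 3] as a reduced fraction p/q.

935/184

Fold from the inside: start with 3/1.
  1 + 1/3 = 4/3
  3 + 3/4 = 15/4
  12 + 4/15 = 184/15
  5 + 15/184 = 935/184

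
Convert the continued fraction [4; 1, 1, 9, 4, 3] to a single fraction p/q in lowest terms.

1145/253

Using pₖ = aₖpₖ₋₁ + pₖ₋₂ and qₖ = aₖqₖ₋₁ + qₖ₋₂:
  k=0: a=4, p=4, q=1
  k=1: a=1, p=5, q=1
  k=2: a=1, p=9, q=2
  k=3: a=9, p=86, q=19
  k=4: a=4, p=353, q=78
  k=5: a=3, p=1145, q=253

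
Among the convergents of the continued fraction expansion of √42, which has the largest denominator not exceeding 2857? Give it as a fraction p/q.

√42 = [6; 2, 12, …] (period length 2).
Convergents:
  p_0/q_0 = 6/1
  p_1/q_1 = 13/2
  p_2/q_2 = 162/25
  p_3/q_3 = 337/52
  p_4/q_4 = 4206/649
  p_5/q_5 = 8749/1350
  p_6/q_6 = 109194/16849
q_5 = 1350 ≤ 2857 < 16849 = q_6, so the answer is 8749/1350.

8749/1350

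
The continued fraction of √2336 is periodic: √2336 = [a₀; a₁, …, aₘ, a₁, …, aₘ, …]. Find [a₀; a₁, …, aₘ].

a₀ = ⌊√2336⌋ = 48.
With m₀=0, d₀=1 and mₖ₊₁ = dₖaₖ − mₖ, dₖ₊₁ = (n − mₖ₊₁²)/dₖ, aₖ₊₁ = ⌊(a₀+mₖ₊₁)/dₖ₊₁⌋:
  k=1: m=48, d=32, a=3
  k=2: m=48, d=1, a=96
d=1 and a=2a₀=96 at k=2, so the next step gives (m, d) = (48, 32) again — its k=1 value — and the period has length 2.

[48; 3, 96]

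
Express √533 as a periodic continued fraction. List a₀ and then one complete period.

a₀ = ⌊√533⌋ = 23.
With m₀=0, d₀=1 and mₖ₊₁ = dₖaₖ − mₖ, dₖ₊₁ = (n − mₖ₊₁²)/dₖ, aₖ₊₁ = ⌊(a₀+mₖ₊₁)/dₖ₊₁⌋:
  k=1: m=23, d=4, a=11
  k=2: m=21, d=23, a=1
  k=3: m=2, d=23, a=1
  k=4: m=21, d=4, a=11
  k=5: m=23, d=1, a=46
d=1 and a=2a₀=46 at k=5, so the next step gives (m, d) = (23, 4) again — its k=1 value — and the period has length 5.

[23; 11, 1, 1, 11, 46]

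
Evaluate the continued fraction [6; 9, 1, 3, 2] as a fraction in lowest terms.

537/88

Using pₖ = aₖpₖ₋₁ + pₖ₋₂ and qₖ = aₖqₖ₋₁ + qₖ₋₂:
  k=0: a=6, p=6, q=1
  k=1: a=9, p=55, q=9
  k=2: a=1, p=61, q=10
  k=3: a=3, p=238, q=39
  k=4: a=2, p=537, q=88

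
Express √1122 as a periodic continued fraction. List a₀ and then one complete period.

a₀ = ⌊√1122⌋ = 33.
With m₀=0, d₀=1 and mₖ₊₁ = dₖaₖ − mₖ, dₖ₊₁ = (n − mₖ₊₁²)/dₖ, aₖ₊₁ = ⌊(a₀+mₖ₊₁)/dₖ₊₁⌋:
  k=1: m=33, d=33, a=2
  k=2: m=33, d=1, a=66
d=1 and a=2a₀=66 at k=2, so the next step gives (m, d) = (33, 33) again — its k=1 value — and the period has length 2.

[33; 2, 66]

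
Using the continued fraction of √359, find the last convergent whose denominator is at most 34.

√359 = [18; 1, 17, 1, 36, …] (period length 4).
Convergents:
  p_0/q_0 = 18/1
  p_1/q_1 = 19/1
  p_2/q_2 = 341/18
  p_3/q_3 = 360/19
  p_4/q_4 = 13301/702
q_3 = 19 ≤ 34 < 702 = q_4, so the answer is 360/19.

360/19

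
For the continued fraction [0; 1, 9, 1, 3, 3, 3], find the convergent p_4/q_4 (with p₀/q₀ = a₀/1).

Using pₖ = aₖpₖ₋₁ + pₖ₋₂, qₖ = aₖqₖ₋₁ + qₖ₋₂ (with p₋₁=1, p₋₂=0, q₋₁=0, q₋₂=1):
  k=0: a=0, p=0, q=1
  k=1: a=1, p=1, q=1
  k=2: a=9, p=9, q=10
  k=3: a=1, p=10, q=11
  k=4: a=3, p=39, q=43

39/43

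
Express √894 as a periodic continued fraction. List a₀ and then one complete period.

a₀ = ⌊√894⌋ = 29.
With m₀=0, d₀=1 and mₖ₊₁ = dₖaₖ − mₖ, dₖ₊₁ = (n − mₖ₊₁²)/dₖ, aₖ₊₁ = ⌊(a₀+mₖ₊₁)/dₖ₊₁⌋:
  k=1: m=29, d=53, a=1
  k=2: m=24, d=6, a=8
  k=3: m=24, d=53, a=1
  k=4: m=29, d=1, a=58
d=1 and a=2a₀=58 at k=4, so the next step gives (m, d) = (29, 53) again — its k=1 value — and the period has length 4.

[29; 1, 8, 1, 58]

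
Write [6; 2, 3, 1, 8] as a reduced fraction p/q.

Fold from the inside: start with 8/1.
  1 + 1/8 = 9/8
  3 + 8/9 = 35/9
  2 + 9/35 = 79/35
  6 + 35/79 = 509/79

509/79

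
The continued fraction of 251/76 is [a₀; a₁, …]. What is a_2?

3

251 = 3·76 + 23   →  a_0 = 3
76 = 3·23 + 7   →  a_1 = 3
23 = 3·7 + 2   →  a_2 = 3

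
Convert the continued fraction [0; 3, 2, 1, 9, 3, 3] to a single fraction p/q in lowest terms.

299/1000

Fold from the inside: start with 3/1.
  3 + 1/3 = 10/3
  9 + 3/10 = 93/10
  1 + 10/93 = 103/93
  2 + 93/103 = 299/103
  3 + 103/299 = 1000/299
  0 + 299/1000 = 299/1000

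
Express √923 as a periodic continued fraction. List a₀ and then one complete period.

a₀ = ⌊√923⌋ = 30.
With m₀=0, d₀=1 and mₖ₊₁ = dₖaₖ − mₖ, dₖ₊₁ = (n − mₖ₊₁²)/dₖ, aₖ₊₁ = ⌊(a₀+mₖ₊₁)/dₖ₊₁⌋:
  k=1: m=30, d=23, a=2
  k=2: m=16, d=29, a=1
  k=3: m=13, d=26, a=1
  k=4: m=13, d=29, a=1
  k=5: m=16, d=23, a=2
  k=6: m=30, d=1, a=60
d=1 and a=2a₀=60 at k=6, so the next step gives (m, d) = (30, 23) again — its k=1 value — and the period has length 6.

[30; 2, 1, 1, 1, 2, 60]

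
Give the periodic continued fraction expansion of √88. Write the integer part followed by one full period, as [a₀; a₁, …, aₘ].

a₀ = ⌊√88⌋ = 9.
With m₀=0, d₀=1 and mₖ₊₁ = dₖaₖ − mₖ, dₖ₊₁ = (n − mₖ₊₁²)/dₖ, aₖ₊₁ = ⌊(a₀+mₖ₊₁)/dₖ₊₁⌋:
  k=1: m=9, d=7, a=2
  k=2: m=5, d=9, a=1
  k=3: m=4, d=8, a=1
  k=4: m=4, d=9, a=1
  k=5: m=5, d=7, a=2
  k=6: m=9, d=1, a=18
d=1 and a=2a₀=18 at k=6, so the next step gives (m, d) = (9, 7) again — its k=1 value — and the period has length 6.

[9; 2, 1, 1, 1, 2, 18]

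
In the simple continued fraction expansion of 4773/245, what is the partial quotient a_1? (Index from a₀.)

4773 = 19·245 + 118   →  a_0 = 19
245 = 2·118 + 9   →  a_1 = 2

2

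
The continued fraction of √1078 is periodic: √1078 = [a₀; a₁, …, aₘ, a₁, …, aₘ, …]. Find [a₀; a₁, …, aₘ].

[32; 1, 4, 1, 64]

a₀ = ⌊√1078⌋ = 32.
With m₀=0, d₀=1 and mₖ₊₁ = dₖaₖ − mₖ, dₖ₊₁ = (n − mₖ₊₁²)/dₖ, aₖ₊₁ = ⌊(a₀+mₖ₊₁)/dₖ₊₁⌋:
  k=1: m=32, d=54, a=1
  k=2: m=22, d=11, a=4
  k=3: m=22, d=54, a=1
  k=4: m=32, d=1, a=64
d=1 and a=2a₀=64 at k=4, so the next step gives (m, d) = (32, 54) again — its k=1 value — and the period has length 4.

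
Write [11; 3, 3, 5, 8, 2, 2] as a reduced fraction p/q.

25723/2276

Using pₖ = aₖpₖ₋₁ + pₖ₋₂ and qₖ = aₖqₖ₋₁ + qₖ₋₂:
  k=0: a=11, p=11, q=1
  k=1: a=3, p=34, q=3
  k=2: a=3, p=113, q=10
  k=3: a=5, p=599, q=53
  k=4: a=8, p=4905, q=434
  k=5: a=2, p=10409, q=921
  k=6: a=2, p=25723, q=2276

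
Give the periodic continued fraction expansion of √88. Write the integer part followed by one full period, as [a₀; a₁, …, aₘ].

a₀ = ⌊√88⌋ = 9.
With m₀=0, d₀=1 and mₖ₊₁ = dₖaₖ − mₖ, dₖ₊₁ = (n − mₖ₊₁²)/dₖ, aₖ₊₁ = ⌊(a₀+mₖ₊₁)/dₖ₊₁⌋:
  k=1: m=9, d=7, a=2
  k=2: m=5, d=9, a=1
  k=3: m=4, d=8, a=1
  k=4: m=4, d=9, a=1
  k=5: m=5, d=7, a=2
  k=6: m=9, d=1, a=18
d=1 and a=2a₀=18 at k=6, so the next step gives (m, d) = (9, 7) again — its k=1 value — and the period has length 6.

[9; 2, 1, 1, 1, 2, 18]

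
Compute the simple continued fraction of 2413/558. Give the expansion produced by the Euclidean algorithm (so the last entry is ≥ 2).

[4; 3, 12, 15]

2413 = 4×558 + 181
558 = 3×181 + 15
181 = 12×15 + 1
15 = 15×1 + 0  (stop)
So 2413/558 = [4; 3, 12, 15].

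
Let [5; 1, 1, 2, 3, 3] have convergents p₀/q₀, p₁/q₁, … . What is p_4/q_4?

95/17

Using pₖ = aₖpₖ₋₁ + pₖ₋₂, qₖ = aₖqₖ₋₁ + qₖ₋₂ (with p₋₁=1, p₋₂=0, q₋₁=0, q₋₂=1):
  k=0: a=5, p=5, q=1
  k=1: a=1, p=6, q=1
  k=2: a=1, p=11, q=2
  k=3: a=2, p=28, q=5
  k=4: a=3, p=95, q=17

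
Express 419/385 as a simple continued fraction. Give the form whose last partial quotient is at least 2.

419 = 1·385 + 34
385 = 11·34 + 11
34 = 3·11 + 1
11 = 11·1 + 0  (stop)
So 419/385 = [1; 11, 3, 11].

[1; 11, 3, 11]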